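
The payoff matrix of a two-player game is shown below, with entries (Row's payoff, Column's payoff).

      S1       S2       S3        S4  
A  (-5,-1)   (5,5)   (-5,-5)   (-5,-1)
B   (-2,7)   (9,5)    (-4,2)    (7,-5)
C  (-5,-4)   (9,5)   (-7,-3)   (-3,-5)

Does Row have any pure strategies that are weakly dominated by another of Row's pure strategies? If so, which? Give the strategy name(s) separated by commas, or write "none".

A, C

A is weakly dominated by B (S1: -2>-5, S2: 9>5, S3: -4>-5, S4: 7>-5).
B is not dominated — it holds its own against A at S1 (-2>-5); C at S1 (-2>-5).
C is weakly dominated by B (S1: -2>-5, S2: 9=9, S3: -4>-7, S4: 7>-3).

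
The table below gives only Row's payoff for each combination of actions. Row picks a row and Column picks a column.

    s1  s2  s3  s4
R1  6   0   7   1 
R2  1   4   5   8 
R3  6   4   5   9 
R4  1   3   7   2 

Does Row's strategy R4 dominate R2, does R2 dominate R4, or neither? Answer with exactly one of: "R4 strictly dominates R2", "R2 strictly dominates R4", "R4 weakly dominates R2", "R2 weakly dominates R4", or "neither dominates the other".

neither dominates the other

R4's payoffs vs R2's, by Column's action — s1: 1=1, s2: 3<4, s3: 7>5, s4: 2<8.
R4 does better at s3 but worse at s2, s4; neither strategy dominates the other.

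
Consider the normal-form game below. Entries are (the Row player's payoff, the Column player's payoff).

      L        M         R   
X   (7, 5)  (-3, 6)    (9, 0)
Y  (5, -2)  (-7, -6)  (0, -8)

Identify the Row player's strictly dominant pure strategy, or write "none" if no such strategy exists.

X vs Y: L: 7>5, M: -3>-7, R: 9>0.
X strictly beats every other strategy against every opponent action, so it is strictly dominant.

X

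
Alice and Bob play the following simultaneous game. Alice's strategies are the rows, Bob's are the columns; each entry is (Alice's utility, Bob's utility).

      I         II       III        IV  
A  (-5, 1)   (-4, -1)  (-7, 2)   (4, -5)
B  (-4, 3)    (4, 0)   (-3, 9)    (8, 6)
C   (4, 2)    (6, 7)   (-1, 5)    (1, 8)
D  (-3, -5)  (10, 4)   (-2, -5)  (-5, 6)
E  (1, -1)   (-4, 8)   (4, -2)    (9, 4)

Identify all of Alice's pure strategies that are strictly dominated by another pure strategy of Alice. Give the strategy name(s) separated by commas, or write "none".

A

B strictly dominates A — I: -4>-5, II: 4>-4, III: -3>-7, IV: 8>4.
B: no other strategy beats it everywhere (A at I (-4>-5); C at IV (8>1); D at IV (8>-5); E at II (4>-4)).
C: no other strategy beats it everywhere (A at I (4>-5); B at I (4>-4); D at I (4>-3); E at I (4>1)).
D is not dominated — it holds its own against A at I (-3>-5); B at I (-3>-4); C at II (10>6); E at II (10>-4).
E is not dominated — it holds its own against A at I (1>-5); B at I (1>-4); C at III (4>-1); D at I (1>-3).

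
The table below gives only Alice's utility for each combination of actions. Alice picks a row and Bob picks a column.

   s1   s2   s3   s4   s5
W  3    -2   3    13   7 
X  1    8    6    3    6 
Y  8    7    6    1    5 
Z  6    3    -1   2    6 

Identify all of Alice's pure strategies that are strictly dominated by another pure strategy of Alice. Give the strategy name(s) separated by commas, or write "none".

none

W is not dominated — it holds its own against X at s1 (3>1); Y at s4 (13>1); Z at s3 (3>-1).
X is not dominated — it holds its own against W at s2 (8>-2); Y at s2 (8>7); Z at s2 (8>3).
Y: no other strategy beats it everywhere (W at s1 (8>3); X at s1 (8>1); Z at s1 (8>6)).
Nothing dominates Z: W at s1 (6>3); X at s1 (6>1); Y at s4 (2>1).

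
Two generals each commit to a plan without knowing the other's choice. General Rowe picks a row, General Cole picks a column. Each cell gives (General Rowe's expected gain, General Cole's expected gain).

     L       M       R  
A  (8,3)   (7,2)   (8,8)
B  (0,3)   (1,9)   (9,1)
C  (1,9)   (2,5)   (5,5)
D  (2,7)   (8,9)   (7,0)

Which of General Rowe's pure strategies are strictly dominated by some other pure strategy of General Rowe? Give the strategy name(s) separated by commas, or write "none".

C

Nothing dominates A: B at L (8>0); C at L (8>1); D at L (8>2).
B: no other strategy beats it everywhere (A at R (9>8); C at R (9>5); D at R (9>7)).
A strictly dominates C — L: 8>1, M: 7>2, R: 8>5.
Nothing dominates D: A at M (8>7); B at L (2>0); C at L (2>1).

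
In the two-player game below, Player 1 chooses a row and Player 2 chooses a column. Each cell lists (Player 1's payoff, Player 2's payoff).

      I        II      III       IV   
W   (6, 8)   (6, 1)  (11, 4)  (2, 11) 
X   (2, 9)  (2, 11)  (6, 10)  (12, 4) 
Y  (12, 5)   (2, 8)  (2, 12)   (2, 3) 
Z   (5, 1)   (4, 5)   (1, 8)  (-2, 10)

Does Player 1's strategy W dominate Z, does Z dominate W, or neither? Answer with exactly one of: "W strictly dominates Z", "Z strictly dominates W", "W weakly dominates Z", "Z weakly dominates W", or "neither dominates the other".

W's payoffs vs Z's, by Player 2's action — I: 6>5, II: 6>4, III: 11>1, IV: 2>-2.
Every comparison favours W, so W strictly dominates Z.

W strictly dominates Z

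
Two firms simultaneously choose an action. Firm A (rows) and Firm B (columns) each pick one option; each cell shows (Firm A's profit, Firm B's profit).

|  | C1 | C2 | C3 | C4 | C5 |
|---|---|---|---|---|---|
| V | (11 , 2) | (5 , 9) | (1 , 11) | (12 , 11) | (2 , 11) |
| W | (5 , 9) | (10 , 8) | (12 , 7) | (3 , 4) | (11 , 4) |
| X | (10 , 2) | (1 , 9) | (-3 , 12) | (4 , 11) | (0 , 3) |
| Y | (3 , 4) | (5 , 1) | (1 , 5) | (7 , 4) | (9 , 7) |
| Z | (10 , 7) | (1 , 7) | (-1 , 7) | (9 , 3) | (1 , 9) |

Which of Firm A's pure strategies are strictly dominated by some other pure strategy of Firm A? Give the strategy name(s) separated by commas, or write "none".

V: no other strategy beats it everywhere (W at C1 (11>5); X at C1 (11>10); Y at C1 (11>3); Z at C1 (11>10)).
Nothing dominates W: V at C2 (10>5); X at C2 (10>1); Y at C1 (5>3); Z at C2 (10>1).
V strictly dominates X — C1: 11>10, C2: 5>1, C3: 1>-3, C4: 12>4, C5: 2>0.
Y is not dominated — it holds its own against V at C2 (5=5); W at C4 (7>3); X at C2 (5>1); Z at C2 (5>1).
V strictly dominates Z — C1: 11>10, C2: 5>1, C3: 1>-1, C4: 12>9, C5: 2>1.

X, Z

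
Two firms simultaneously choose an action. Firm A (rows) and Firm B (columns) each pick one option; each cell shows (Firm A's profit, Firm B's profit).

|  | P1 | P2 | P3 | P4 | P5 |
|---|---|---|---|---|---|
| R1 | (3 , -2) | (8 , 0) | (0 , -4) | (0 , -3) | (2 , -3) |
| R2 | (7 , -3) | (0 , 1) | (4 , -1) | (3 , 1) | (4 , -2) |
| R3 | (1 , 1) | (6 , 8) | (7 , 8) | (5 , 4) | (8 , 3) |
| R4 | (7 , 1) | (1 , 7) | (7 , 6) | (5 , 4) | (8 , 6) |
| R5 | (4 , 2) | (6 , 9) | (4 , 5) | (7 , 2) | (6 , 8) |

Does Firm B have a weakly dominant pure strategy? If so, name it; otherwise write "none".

P2

P2 vs P1: R1: 0>-2, R2: 1>-3, R3: 8>1, R4: 7>1, R5: 9>2.
P2 vs P3: R1: 0>-4, R2: 1>-1, R3: 8=8, R4: 7>6, R5: 9>5.
P2 vs P4: R1: 0>-3, R2: 1=1, R3: 8>4, R4: 7>4, R5: 9>2.
P2 vs P5: R1: 0>-3, R2: 1>-2, R3: 8>3, R4: 7>6, R5: 9>8.
P2 is at least as good as every other strategy against every opponent action, so it is weakly dominant.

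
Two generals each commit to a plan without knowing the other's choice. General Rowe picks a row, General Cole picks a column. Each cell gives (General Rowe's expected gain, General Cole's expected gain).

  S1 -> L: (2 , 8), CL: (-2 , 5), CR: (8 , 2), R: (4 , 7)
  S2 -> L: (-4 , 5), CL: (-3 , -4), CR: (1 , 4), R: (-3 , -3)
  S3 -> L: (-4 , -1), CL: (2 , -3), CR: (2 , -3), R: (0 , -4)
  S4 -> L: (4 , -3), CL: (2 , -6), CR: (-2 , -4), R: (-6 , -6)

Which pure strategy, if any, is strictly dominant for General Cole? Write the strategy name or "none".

L vs CL: S1: 8>5, S2: 5>-4, S3: -1>-3, S4: -3>-6.
L vs CR: S1: 8>2, S2: 5>4, S3: -1>-3, S4: -3>-4.
L vs R: S1: 8>7, S2: 5>-3, S3: -1>-4, S4: -3>-6.
L strictly beats every other strategy against every opponent action, so it is strictly dominant.

L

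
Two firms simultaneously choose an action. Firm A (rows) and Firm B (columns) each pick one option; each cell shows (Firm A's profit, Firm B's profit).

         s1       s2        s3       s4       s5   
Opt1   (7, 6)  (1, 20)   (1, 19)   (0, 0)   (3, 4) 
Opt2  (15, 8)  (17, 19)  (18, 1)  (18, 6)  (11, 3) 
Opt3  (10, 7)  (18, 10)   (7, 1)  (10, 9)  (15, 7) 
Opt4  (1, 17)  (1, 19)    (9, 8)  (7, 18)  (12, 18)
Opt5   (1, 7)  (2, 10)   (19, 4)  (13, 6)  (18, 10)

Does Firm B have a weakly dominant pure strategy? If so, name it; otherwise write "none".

s2 vs s1: Opt1: 20>6, Opt2: 19>8, Opt3: 10>7, Opt4: 19>17, Opt5: 10>7.
s2 vs s3: Opt1: 20>19, Opt2: 19>1, Opt3: 10>1, Opt4: 19>8, Opt5: 10>4.
s2 vs s4: Opt1: 20>0, Opt2: 19>6, Opt3: 10>9, Opt4: 19>18, Opt5: 10>6.
s2 vs s5: Opt1: 20>4, Opt2: 19>3, Opt3: 10>7, Opt4: 19>18, Opt5: 10=10.
s2 is at least as good as every other strategy against every opponent action, so it is weakly dominant.

s2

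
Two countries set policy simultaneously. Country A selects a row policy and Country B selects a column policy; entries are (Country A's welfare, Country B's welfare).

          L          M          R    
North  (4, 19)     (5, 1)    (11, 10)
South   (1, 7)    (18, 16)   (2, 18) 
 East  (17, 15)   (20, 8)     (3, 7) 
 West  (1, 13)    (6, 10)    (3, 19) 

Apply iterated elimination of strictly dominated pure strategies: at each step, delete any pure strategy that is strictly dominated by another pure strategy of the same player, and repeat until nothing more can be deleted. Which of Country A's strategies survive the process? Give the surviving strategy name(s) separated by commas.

Country A's strategy South is strictly dominated by East (L: 17>1, M: 20>18, R: 3>2) and is removed.
Country B's strategy M is strictly dominated by L (North: 19>1, East: 15>8, West: 13>10) and is removed.
Country A's strategy West is strictly dominated by North (L: 4>1, R: 11>3) and is removed.
Country B's strategy R is strictly dominated by L (North: 19>10, East: 15>7) and is removed.
Country A's strategy North is strictly dominated by East (L: 17>4) and is removed.
Among the remaining strategies, none is strictly dominated by another pure strategy of the same player, so the elimination stops.
Surviving strategies — Country A: {East}; Country B: {L}.

East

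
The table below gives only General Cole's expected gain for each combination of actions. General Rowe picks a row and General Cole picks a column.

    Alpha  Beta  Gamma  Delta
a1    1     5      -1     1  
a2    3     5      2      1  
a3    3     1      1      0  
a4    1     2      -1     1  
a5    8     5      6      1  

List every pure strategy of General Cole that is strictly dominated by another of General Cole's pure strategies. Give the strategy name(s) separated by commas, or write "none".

Gamma, Delta

Alpha: no other strategy beats it everywhere (Beta at a3 (3>1); Gamma at a1 (1>-1); Delta at a1 (1=1)).
Beta: no other strategy beats it everywhere (Alpha at a1 (5>1); Gamma at a1 (5>-1); Delta at a1 (5>1)).
Gamma: dominated, since Alpha does at least as well everywhere (a1: 1>-1, a2: 3>2, a3: 3>1, a4: 1>-1, a5: 8>6).
Delta: dominated, since Beta does at least as well everywhere (a1: 5>1, a2: 5>1, a3: 1>0, a4: 2>1, a5: 5>1).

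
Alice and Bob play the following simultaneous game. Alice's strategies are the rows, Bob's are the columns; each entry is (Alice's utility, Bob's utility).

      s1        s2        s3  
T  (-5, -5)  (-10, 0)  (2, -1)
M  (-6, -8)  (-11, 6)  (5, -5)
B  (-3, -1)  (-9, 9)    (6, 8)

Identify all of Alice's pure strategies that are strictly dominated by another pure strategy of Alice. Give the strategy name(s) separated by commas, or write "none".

T, M

T: dominated, since B does at least as well everywhere (s1: -3>-5, s2: -9>-10, s3: 6>2).
B strictly dominates M — s1: -3>-6, s2: -9>-11, s3: 6>5.
B: no other strategy beats it everywhere (T at s1 (-3>-5); M at s1 (-3>-6)).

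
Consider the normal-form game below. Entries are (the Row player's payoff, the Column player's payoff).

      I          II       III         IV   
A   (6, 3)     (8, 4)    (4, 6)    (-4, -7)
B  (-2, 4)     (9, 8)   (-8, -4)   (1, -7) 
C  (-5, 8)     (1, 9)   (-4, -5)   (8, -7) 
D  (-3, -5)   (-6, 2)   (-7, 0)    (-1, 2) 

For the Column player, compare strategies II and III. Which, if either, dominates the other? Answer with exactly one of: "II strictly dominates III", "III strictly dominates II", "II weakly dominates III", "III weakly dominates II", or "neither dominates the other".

II's payoffs vs III's, by the Row player's action — A: 4<6, B: 8>-4, C: 9>-5, D: 2>0.
II does better at B, C, D but worse at A; neither strategy dominates the other.

neither dominates the other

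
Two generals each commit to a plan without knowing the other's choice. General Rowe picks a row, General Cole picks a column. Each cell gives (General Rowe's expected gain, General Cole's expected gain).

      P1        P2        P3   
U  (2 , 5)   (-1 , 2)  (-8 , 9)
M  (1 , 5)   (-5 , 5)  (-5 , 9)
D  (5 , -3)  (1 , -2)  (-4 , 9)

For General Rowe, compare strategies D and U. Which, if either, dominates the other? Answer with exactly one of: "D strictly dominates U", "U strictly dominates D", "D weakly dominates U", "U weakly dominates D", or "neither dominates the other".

Compare D to U across each choice by General Cole: P1: 5>2, P2: 1>-1, P3: -4>-8.
Every comparison favours D, so D strictly dominates U.

D strictly dominates U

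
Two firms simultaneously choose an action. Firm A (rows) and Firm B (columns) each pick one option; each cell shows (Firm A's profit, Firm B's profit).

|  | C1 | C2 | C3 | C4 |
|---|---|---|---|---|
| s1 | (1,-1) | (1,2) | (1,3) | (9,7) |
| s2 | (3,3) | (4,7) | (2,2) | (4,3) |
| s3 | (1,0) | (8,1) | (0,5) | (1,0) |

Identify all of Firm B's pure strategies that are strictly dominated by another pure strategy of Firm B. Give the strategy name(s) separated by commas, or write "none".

C1

C2 strictly dominates C1 — s1: 2>-1, s2: 7>3, s3: 1>0.
C2: no other strategy beats it everywhere (C1 at s1 (2>-1); C3 at s2 (7>2); C4 at s2 (7>3)).
C3 is not dominated — it holds its own against C1 at s1 (3>-1); C2 at s1 (3>2); C4 at s3 (5>0).
C4: no other strategy beats it everywhere (C1 at s1 (7>-1); C2 at s1 (7>2); C3 at s1 (7>3)).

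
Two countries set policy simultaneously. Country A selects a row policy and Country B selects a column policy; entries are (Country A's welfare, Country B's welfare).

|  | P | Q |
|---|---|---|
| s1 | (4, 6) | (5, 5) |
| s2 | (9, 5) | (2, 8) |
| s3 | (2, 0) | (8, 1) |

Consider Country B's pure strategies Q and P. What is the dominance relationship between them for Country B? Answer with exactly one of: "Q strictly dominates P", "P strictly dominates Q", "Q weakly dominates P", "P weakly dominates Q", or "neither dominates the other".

neither dominates the other

Compare Q to P across every action of Country A: s1: 5<6, s2: 8>5, s3: 1>0.
Q does better at s2, s3 but worse at s1; neither strategy dominates the other.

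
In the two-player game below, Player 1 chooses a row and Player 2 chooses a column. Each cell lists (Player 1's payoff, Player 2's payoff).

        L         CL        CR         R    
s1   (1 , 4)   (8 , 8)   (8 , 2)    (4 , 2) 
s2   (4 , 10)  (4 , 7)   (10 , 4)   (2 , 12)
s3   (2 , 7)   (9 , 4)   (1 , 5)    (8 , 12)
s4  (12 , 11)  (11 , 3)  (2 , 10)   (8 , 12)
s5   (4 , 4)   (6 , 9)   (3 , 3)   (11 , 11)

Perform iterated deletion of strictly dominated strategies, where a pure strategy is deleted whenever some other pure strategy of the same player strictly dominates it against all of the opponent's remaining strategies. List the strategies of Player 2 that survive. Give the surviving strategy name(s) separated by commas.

For Player 2, L strictly dominates CR on the remaining rows (s1: 4>2, s2: 10>4, s3: 7>5, s4: 11>10, s5: 4>3); eliminate CR.
Player 1's strategy s1 is strictly dominated by s3 (L: 2>1, CL: 9>8, R: 8>4) and is removed.
For Player 1, s4 strictly dominates s2 on the remaining columns (L: 12>4, CL: 11>4, R: 8>2); eliminate s2.
Column L is eliminated: R beats it against every remaining row (s3: 12>7, s4: 12>11, s5: 11>4).
For Player 2, R strictly dominates CL on the remaining rows (s3: 12>4, s4: 12>3, s5: 11>9); eliminate CL.
Row s3 is eliminated: s5 beats it against every remaining column (R: 11>8).
For Player 1, s5 strictly dominates s4 on the remaining columns (R: 11>8); eliminate s4.
Among the remaining strategies, none is strictly dominated by another pure strategy of the same player, so the elimination stops.
Surviving strategies — Player 1: {s5}; Player 2: {R}.

R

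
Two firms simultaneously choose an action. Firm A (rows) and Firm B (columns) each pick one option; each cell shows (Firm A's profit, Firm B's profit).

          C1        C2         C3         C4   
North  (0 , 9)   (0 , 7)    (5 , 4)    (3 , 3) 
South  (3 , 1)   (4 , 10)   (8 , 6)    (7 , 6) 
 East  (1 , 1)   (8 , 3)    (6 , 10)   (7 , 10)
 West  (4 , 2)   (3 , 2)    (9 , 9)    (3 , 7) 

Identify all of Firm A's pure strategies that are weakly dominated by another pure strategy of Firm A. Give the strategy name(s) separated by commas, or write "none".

North: dominated, since South does at least as well everywhere (C1: 3>0, C2: 4>0, C3: 8>5, C4: 7>3).
South is not dominated — it holds its own against North at C1 (3>0); East at C1 (3>1); West at C2 (4>3).
East is not dominated — it holds its own against North at C1 (1>0); South at C2 (8>4); West at C2 (8>3).
West is not dominated — it holds its own against North at C1 (4>0); South at C1 (4>3); East at C1 (4>1).

North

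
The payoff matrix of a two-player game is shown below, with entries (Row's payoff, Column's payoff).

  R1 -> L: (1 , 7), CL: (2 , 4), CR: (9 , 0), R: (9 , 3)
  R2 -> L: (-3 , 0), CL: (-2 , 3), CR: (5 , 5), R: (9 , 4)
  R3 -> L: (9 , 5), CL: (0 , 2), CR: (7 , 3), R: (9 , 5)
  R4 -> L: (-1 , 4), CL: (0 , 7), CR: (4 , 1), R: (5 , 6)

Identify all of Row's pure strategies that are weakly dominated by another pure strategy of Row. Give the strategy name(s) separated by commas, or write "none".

R2, R4

R1 is not dominated — it holds its own against R2 at L (1>-3); R3 at CL (2>0); R4 at L (1>-1).
R2: dominated, since R1 does at least as well everywhere (L: 1>-3, CL: 2>-2, CR: 9>5, R: 9=9).
R3: no other strategy beats it everywhere (R1 at L (9>1); R2 at L (9>-3); R4 at L (9>-1)).
R1 weakly dominates R4 — L: 1>-1, CL: 2>0, CR: 9>4, R: 9>5.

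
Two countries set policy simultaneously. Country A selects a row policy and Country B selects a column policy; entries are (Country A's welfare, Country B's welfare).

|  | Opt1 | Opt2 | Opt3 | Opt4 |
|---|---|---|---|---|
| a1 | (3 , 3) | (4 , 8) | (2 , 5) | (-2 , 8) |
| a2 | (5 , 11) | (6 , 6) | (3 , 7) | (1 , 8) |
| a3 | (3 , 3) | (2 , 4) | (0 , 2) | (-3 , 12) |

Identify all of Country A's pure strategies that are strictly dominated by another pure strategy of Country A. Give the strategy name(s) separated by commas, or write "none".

a1: dominated, since a2 does at least as well everywhere (Opt1: 5>3, Opt2: 6>4, Opt3: 3>2, Opt4: 1>-2).
Nothing dominates a2: a1 at Opt1 (5>3); a3 at Opt1 (5>3).
a2 strictly dominates a3 — Opt1: 5>3, Opt2: 6>2, Opt3: 3>0, Opt4: 1>-3.

a1, a3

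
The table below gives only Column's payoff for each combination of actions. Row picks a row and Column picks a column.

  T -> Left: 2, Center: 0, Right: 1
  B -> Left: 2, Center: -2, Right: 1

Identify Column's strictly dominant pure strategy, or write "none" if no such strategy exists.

Left

Left vs Center: T: 2>0, B: 2>-2.
Left vs Right: T: 2>1, B: 2>1.
Left strictly beats every other strategy against every opponent action, so it is strictly dominant.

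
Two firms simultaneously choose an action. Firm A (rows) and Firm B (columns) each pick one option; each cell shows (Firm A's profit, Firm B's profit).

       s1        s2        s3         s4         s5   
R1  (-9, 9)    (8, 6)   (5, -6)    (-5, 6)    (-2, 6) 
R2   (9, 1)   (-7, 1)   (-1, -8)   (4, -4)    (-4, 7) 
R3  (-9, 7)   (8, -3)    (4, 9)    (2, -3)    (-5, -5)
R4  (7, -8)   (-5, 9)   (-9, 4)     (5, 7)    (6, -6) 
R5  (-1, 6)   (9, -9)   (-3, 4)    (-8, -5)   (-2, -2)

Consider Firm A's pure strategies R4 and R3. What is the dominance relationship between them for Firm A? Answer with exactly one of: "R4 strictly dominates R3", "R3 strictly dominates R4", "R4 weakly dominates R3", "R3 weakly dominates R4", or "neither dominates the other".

neither dominates the other

Compare R4 to R3 across every action of Firm B: s1: 7>-9, s2: -5<8, s3: -9<4, s4: 5>2, s5: 6>-5.
R4 does better at s1, s4, s5 but worse at s2, s3; neither strategy dominates the other.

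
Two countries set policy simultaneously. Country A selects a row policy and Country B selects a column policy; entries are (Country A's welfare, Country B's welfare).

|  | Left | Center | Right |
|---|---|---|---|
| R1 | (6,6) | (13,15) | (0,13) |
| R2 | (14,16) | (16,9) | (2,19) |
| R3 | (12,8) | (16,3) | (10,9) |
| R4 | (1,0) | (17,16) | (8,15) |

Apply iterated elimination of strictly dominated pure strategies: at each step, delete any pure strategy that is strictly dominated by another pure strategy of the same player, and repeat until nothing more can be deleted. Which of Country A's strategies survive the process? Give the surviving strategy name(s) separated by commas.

R3, R4

For Country A, R2 strictly dominates R1 on the remaining columns (Left: 14>6, Center: 16>13, Right: 2>0); eliminate R1.
Country B's strategy Left is strictly dominated by Right (R2: 19>16, R3: 9>8, R4: 15>0) and is removed.
Country A's strategy R2 is strictly dominated by R4 (Center: 17>16, Right: 8>2) and is removed.
Among the remaining strategies, none is strictly dominated by another pure strategy of the same player, so the elimination stops.
Surviving strategies — Country A: {R3, R4}; Country B: {Center, Right}.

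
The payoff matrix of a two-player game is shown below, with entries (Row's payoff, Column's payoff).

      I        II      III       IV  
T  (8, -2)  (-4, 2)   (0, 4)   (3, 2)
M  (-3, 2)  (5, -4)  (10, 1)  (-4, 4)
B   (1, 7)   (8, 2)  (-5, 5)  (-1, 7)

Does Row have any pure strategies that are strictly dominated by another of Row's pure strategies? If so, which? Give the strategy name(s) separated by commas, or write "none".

Nothing dominates T: M at I (8>-3); B at I (8>1).
Nothing dominates M: T at II (5>-4); B at III (10>-5).
Nothing dominates B: T at II (8>-4); M at I (1>-3).

none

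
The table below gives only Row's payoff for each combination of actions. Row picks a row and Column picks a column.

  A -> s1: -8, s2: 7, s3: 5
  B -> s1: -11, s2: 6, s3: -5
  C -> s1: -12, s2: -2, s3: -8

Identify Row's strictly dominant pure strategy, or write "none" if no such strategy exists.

A vs B: s1: -8>-11, s2: 7>6, s3: 5>-5.
A vs C: s1: -8>-12, s2: 7>-2, s3: 5>-8.
A strictly beats every other strategy against every opponent action, so it is strictly dominant.

A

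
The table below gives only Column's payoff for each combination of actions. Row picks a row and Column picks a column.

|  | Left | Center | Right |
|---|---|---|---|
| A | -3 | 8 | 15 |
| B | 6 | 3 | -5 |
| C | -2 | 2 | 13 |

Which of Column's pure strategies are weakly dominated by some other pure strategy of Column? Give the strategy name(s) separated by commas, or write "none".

Nothing dominates Left: Center at B (6>3); Right at B (6>-5).
Center: no other strategy beats it everywhere (Left at A (8>-3); Right at B (3>-5)).
Nothing dominates Right: Left at A (15>-3); Center at A (15>8).

none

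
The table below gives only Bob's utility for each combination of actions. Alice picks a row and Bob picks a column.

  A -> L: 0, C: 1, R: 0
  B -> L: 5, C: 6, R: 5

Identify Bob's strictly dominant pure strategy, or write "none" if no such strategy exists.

C

C vs L: A: 1>0, B: 6>5.
C vs R: A: 1>0, B: 6>5.
C strictly beats every other strategy against every opponent action, so it is strictly dominant.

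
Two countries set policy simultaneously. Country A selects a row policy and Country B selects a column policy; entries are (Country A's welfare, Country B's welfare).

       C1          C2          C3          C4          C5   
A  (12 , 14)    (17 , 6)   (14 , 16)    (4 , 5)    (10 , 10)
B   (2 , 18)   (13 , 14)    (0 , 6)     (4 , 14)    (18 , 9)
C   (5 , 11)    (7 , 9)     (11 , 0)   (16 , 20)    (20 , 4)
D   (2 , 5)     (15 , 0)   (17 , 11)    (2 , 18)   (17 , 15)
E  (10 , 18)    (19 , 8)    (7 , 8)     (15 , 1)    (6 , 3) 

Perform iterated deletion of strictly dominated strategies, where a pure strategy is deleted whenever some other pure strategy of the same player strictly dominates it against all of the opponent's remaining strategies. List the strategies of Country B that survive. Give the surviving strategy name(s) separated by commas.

Column C2 is eliminated: C1 beats it against every remaining row (A: 14>6, B: 18>14, C: 11>9, D: 5>0, E: 18>8).
Row B is eliminated: C beats it against every remaining column (C1: 5>2, C3: 11>0, C4: 16>4, C5: 20>18).
Among the remaining strategies, none is strictly dominated by another pure strategy of the same player, so the elimination stops.
Surviving strategies — Country A: {A, C, D, E}; Country B: {C1, C3, C4, C5}.

C1, C3, C4, C5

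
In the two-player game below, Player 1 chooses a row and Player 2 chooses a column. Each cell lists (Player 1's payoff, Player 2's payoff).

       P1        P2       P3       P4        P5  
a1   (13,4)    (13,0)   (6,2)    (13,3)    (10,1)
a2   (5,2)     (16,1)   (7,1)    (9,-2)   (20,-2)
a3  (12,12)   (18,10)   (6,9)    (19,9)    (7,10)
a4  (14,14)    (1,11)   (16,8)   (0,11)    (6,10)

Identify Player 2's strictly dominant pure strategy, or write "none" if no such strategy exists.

P1

P1 vs P2: a1: 4>0, a2: 2>1, a3: 12>10, a4: 14>11.
P1 vs P3: a1: 4>2, a2: 2>1, a3: 12>9, a4: 14>8.
P1 vs P4: a1: 4>3, a2: 2>-2, a3: 12>9, a4: 14>11.
P1 vs P5: a1: 4>1, a2: 2>-2, a3: 12>10, a4: 14>10.
P1 strictly beats every other strategy against every opponent action, so it is strictly dominant.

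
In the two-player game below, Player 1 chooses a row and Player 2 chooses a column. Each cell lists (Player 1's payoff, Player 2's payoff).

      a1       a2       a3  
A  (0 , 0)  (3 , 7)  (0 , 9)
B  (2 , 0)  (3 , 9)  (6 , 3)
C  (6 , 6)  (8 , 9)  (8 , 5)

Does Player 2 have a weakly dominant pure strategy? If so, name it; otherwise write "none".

none

a1 fails to dominate a2 at A (0<7).
a2 fails to dominate a3 at A (7<9).
a3 fails to dominate a1 at C (5<6).
No single strategy dominates all the others.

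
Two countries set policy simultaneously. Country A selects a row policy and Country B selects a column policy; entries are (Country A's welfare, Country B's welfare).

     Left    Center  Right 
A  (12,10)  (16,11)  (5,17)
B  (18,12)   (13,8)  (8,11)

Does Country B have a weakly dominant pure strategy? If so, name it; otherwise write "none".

Left fails to dominate Center at A (10<11).
Center fails to dominate Left at B (8<12).
Right fails to dominate Left at B (11<12).
No single strategy dominates all the others.

none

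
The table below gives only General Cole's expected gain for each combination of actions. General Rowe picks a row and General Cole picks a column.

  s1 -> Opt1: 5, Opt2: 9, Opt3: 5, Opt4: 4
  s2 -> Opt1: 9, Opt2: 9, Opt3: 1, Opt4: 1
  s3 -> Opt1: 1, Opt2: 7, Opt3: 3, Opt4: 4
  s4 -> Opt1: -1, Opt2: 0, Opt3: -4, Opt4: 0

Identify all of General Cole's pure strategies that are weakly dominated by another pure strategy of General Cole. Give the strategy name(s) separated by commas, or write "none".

Opt1: dominated, since Opt2 does at least as well everywhere (s1: 9>5, s2: 9=9, s3: 7>1, s4: 0>-1).
Nothing dominates Opt2: Opt1 at s1 (9>5); Opt3 at s1 (9>5); Opt4 at s1 (9>4).
Opt3 is weakly dominated by Opt2 (s1: 9>5, s2: 9>1, s3: 7>3, s4: 0>-4).
Opt4: dominated, since Opt2 does at least as well everywhere (s1: 9>4, s2: 9>1, s3: 7>4, s4: 0=0).

Opt1, Opt3, Opt4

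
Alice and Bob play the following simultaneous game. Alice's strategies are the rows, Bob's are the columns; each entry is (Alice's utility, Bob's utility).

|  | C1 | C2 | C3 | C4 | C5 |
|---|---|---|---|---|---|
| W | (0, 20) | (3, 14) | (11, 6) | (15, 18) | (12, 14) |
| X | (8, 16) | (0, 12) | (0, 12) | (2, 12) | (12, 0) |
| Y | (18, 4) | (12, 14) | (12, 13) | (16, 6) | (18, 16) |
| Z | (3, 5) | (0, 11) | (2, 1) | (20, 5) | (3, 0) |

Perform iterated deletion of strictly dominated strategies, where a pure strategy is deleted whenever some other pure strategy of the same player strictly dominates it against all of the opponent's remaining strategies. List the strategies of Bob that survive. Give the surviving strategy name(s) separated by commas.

Alice's strategy W is strictly dominated by Y (C1: 18>0, C2: 12>3, C3: 12>11, C4: 16>15, C5: 18>12) and is removed.
Alice's strategy X is strictly dominated by Y (C1: 18>8, C2: 12>0, C3: 12>0, C4: 16>2, C5: 18>12) and is removed.
Bob's strategy C1 is strictly dominated by C2 (Y: 14>4, Z: 11>5) and is removed.
Column C3 is eliminated: C2 beats it against every remaining row (Y: 14>13, Z: 11>1).
Column C4 is eliminated: C2 beats it against every remaining row (Y: 14>6, Z: 11>5).
Row Z is eliminated: Y beats it against every remaining column (C2: 12>0, C5: 18>3).
For Bob, C5 strictly dominates C2 on the remaining rows (Y: 16>14); eliminate C2.
Among the remaining strategies, none is strictly dominated by another pure strategy of the same player, so the elimination stops.
Surviving strategies — Alice: {Y}; Bob: {C5}.

C5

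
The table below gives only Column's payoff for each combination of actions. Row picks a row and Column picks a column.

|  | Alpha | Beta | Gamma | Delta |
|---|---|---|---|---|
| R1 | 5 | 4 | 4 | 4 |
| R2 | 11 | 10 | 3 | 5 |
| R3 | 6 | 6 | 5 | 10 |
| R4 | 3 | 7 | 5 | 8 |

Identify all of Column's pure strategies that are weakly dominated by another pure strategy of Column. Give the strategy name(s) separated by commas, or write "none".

Gamma

Alpha is not dominated — it holds its own against Beta at R1 (5>4); Gamma at R1 (5>4); Delta at R1 (5>4).
Beta: no other strategy beats it everywhere (Alpha at R4 (7>3); Gamma at R2 (10>3); Delta at R2 (10>5)).
Gamma is weakly dominated by Beta (R1: 4=4, R2: 10>3, R3: 6>5, R4: 7>5).
Nothing dominates Delta: Alpha at R3 (10>6); Beta at R3 (10>6); Gamma at R2 (5>3).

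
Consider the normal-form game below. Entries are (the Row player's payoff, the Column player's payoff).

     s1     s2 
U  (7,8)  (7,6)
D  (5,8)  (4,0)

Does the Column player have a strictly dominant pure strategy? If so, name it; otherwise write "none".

s1 vs s2: U: 8>6, D: 8>0.
s1 strictly beats every other strategy against every opponent action, so it is strictly dominant.

s1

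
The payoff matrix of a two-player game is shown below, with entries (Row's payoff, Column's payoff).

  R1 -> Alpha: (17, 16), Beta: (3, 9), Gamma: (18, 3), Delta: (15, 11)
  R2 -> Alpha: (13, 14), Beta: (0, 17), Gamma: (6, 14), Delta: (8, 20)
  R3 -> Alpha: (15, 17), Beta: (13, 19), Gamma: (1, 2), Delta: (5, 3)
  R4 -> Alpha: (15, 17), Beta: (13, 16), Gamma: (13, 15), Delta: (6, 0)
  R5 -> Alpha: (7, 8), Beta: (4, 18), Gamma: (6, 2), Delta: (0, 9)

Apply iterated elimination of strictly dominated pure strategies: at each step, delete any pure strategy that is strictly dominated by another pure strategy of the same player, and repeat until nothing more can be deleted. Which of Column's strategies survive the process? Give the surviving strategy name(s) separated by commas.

Alpha, Beta

For Row, R1 strictly dominates R2 on the remaining columns (Alpha: 17>13, Beta: 3>0, Gamma: 18>6, Delta: 15>8); eliminate R2.
Row R5 is eliminated: R4 beats it against every remaining column (Alpha: 15>7, Beta: 13>4, Gamma: 13>6, Delta: 6>0).
Column's strategy Gamma is strictly dominated by Alpha (R1: 16>3, R3: 17>2, R4: 17>15) and is removed.
Column's strategy Delta is strictly dominated by Alpha (R1: 16>11, R3: 17>3, R4: 17>0) and is removed.
Among the remaining strategies, none is strictly dominated by another pure strategy of the same player, so the elimination stops.
Surviving strategies — Row: {R1, R3, R4}; Column: {Alpha, Beta}.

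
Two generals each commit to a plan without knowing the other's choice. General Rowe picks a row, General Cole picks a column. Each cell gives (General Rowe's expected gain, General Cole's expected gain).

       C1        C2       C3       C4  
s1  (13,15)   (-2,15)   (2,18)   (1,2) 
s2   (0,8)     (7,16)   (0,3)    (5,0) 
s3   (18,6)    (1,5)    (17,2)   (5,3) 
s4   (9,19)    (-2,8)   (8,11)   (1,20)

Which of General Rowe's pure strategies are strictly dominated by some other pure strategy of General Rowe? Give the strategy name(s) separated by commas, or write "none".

s1, s4

s3 strictly dominates s1 — C1: 18>13, C2: 1>-2, C3: 17>2, C4: 5>1.
s2: no other strategy beats it everywhere (s1 at C2 (7>-2); s3 at C2 (7>1); s4 at C2 (7>-2)).
Nothing dominates s3: s1 at C1 (18>13); s2 at C1 (18>0); s4 at C1 (18>9).
s4 is strictly dominated by s3 (C1: 18>9, C2: 1>-2, C3: 17>8, C4: 5>1).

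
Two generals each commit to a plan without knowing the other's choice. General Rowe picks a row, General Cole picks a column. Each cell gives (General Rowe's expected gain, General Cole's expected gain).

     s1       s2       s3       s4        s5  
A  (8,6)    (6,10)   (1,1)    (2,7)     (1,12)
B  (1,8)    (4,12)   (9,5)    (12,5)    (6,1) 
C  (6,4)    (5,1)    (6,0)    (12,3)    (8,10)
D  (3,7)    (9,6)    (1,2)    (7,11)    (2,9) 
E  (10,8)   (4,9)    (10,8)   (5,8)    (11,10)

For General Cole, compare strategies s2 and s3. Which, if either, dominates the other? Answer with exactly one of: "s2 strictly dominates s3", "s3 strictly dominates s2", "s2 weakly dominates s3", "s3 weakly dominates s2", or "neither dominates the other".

Compare s2 to s3 across each opponent action: A: 10>1, B: 12>5, C: 1>0, D: 6>2, E: 9>8.
s2 gives a strictly higher payoff against each opponent action, so s2 strictly dominates s3.

s2 strictly dominates s3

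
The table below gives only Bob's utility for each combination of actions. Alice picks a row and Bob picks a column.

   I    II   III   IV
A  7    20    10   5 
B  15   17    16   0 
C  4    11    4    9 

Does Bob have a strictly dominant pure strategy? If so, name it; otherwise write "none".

II

II vs I: A: 20>7, B: 17>15, C: 11>4.
II vs III: A: 20>10, B: 17>16, C: 11>4.
II vs IV: A: 20>5, B: 17>0, C: 11>9.
II strictly beats every other strategy against every opponent action, so it is strictly dominant.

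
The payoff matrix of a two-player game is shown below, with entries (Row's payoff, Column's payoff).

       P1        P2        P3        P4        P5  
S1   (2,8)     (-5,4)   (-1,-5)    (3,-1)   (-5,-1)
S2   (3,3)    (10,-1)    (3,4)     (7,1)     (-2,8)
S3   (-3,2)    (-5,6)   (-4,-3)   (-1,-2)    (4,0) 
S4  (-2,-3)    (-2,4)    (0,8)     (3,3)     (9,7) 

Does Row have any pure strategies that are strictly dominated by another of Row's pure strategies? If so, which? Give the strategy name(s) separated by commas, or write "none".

S1, S3

S2 strictly dominates S1 — P1: 3>2, P2: 10>-5, P3: 3>-1, P4: 7>3, P5: -2>-5.
S2 is not dominated — it holds its own against S1 at P1 (3>2); S3 at P1 (3>-3); S4 at P1 (3>-2).
S4 strictly dominates S3 — P1: -2>-3, P2: -2>-5, P3: 0>-4, P4: 3>-1, P5: 9>4.
S4: no other strategy beats it everywhere (S1 at P2 (-2>-5); S2 at P5 (9>-2); S3 at P1 (-2>-3)).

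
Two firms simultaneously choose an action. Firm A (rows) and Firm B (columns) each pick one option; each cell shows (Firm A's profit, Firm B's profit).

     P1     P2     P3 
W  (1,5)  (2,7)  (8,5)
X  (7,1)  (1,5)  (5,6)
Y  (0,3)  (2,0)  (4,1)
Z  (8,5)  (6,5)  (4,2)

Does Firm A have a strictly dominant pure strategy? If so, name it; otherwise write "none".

W fails to dominate X at P1 (1<7).
X fails to dominate W at P2 (1<2).
Y fails to dominate W at P1 (0<1).
Z fails to dominate W at P3 (4<8).
No single strategy dominates all the others.

none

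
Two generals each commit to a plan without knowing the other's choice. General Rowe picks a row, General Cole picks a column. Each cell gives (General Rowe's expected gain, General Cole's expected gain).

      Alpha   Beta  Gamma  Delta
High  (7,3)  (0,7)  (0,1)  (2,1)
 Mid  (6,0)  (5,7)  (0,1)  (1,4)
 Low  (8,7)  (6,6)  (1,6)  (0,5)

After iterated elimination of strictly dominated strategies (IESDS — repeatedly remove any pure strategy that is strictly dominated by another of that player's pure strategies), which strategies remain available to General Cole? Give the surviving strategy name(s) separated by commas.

Alpha

General Cole's strategy Delta is strictly dominated by Beta (High: 7>1, Mid: 7>4, Low: 6>5) and is removed.
General Rowe's strategy High is strictly dominated by Low (Alpha: 8>7, Beta: 6>0, Gamma: 1>0) and is removed.
For General Rowe, Low strictly dominates Mid on the remaining columns (Alpha: 8>6, Beta: 6>5, Gamma: 1>0); eliminate Mid.
Column Beta is eliminated: Alpha beats it against every remaining row (Low: 7>6).
General Cole's strategy Gamma is strictly dominated by Alpha (Low: 7>6) and is removed.
Among the remaining strategies, none is strictly dominated by another pure strategy of the same player, so the elimination stops.
Surviving strategies — General Rowe: {Low}; General Cole: {Alpha}.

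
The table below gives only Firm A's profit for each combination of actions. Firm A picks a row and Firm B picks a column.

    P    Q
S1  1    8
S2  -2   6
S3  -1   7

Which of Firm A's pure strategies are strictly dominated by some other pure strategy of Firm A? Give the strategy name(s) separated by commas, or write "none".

S2, S3

S1 is not dominated — it holds its own against S2 at P (1>-2); S3 at P (1>-1).
S1 strictly dominates S2 — P: 1>-2, Q: 8>6.
S3: dominated, since S1 does at least as well everywhere (P: 1>-1, Q: 8>7).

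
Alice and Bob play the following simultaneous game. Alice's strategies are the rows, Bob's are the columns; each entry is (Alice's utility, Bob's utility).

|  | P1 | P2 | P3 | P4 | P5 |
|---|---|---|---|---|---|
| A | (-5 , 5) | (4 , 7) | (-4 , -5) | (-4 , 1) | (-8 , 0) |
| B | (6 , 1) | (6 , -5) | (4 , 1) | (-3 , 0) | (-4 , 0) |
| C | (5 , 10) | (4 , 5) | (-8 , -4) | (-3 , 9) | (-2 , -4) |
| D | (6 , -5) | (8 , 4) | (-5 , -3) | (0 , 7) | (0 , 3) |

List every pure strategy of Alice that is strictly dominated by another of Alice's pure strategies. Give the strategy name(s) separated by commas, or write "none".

A, C

A is strictly dominated by B (P1: 6>-5, P2: 6>4, P3: 4>-4, P4: -3>-4, P5: -4>-8).
B: no other strategy beats it everywhere (A at P1 (6>-5); C at P1 (6>5); D at P1 (6=6)).
C: dominated, since D does at least as well everywhere (P1: 6>5, P2: 8>4, P3: -5>-8, P4: 0>-3, P5: 0>-2).
D is not dominated — it holds its own against A at P1 (6>-5); B at P1 (6=6); C at P1 (6>5).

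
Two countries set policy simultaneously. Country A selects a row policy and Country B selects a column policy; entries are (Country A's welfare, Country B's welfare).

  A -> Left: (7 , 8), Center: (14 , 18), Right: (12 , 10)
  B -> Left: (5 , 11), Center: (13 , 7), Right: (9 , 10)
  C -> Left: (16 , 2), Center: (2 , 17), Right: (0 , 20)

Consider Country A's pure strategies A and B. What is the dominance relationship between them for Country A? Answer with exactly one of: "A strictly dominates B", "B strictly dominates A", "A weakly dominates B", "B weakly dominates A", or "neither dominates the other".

A strictly dominates B

Compare A to B across each opponent action: Left: 7>5, Center: 14>13, Right: 12>9.
Every comparison favours A, so A strictly dominates B.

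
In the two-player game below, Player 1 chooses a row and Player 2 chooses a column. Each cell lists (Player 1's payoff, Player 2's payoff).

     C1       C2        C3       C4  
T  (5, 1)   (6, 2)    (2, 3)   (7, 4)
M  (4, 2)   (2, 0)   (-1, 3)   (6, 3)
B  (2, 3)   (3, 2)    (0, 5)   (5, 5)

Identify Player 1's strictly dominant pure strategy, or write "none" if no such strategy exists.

T

T vs M: C1: 5>4, C2: 6>2, C3: 2>-1, C4: 7>6.
T vs B: C1: 5>2, C2: 6>3, C3: 2>0, C4: 7>5.
T strictly beats every other strategy against every opponent action, so it is strictly dominant.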